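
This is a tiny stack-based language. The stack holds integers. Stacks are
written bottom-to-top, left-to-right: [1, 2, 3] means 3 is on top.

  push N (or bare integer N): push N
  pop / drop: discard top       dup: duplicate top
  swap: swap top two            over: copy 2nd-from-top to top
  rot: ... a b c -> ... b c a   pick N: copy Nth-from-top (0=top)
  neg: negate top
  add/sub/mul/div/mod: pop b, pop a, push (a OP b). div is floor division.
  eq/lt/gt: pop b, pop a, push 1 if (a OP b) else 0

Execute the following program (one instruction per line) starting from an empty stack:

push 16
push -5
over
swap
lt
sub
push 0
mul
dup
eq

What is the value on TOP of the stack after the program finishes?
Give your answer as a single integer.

After 'push 16': [16]
After 'push -5': [16, -5]
After 'over': [16, -5, 16]
After 'swap': [16, 16, -5]
After 'lt': [16, 0]
After 'sub': [16]
After 'push 0': [16, 0]
After 'mul': [0]
After 'dup': [0, 0]
After 'eq': [1]

Answer: 1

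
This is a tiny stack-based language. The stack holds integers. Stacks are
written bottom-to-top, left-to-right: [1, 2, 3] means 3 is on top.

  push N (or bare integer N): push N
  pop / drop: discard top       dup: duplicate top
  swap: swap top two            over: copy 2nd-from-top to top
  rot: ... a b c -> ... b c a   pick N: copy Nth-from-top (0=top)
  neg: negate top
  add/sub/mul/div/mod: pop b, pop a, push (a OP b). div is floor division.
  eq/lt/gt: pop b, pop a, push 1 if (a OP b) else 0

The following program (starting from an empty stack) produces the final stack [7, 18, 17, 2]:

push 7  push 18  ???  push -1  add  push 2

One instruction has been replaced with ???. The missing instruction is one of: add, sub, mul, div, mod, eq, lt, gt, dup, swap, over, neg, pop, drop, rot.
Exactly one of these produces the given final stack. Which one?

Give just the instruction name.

Stack before ???: [7, 18]
Stack after ???:  [7, 18, 18]
The instruction that transforms [7, 18] -> [7, 18, 18] is: dup

Answer: dup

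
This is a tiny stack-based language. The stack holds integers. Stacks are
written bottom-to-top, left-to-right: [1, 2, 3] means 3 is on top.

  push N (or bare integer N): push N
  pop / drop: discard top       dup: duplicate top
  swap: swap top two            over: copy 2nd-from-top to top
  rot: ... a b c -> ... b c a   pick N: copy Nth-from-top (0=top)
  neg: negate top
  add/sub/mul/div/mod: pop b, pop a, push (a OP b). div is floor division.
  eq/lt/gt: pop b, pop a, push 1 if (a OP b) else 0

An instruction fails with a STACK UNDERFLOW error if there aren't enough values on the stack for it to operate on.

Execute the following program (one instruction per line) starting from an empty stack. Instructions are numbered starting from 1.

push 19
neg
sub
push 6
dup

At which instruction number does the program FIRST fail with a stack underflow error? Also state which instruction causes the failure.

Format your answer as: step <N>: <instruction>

Step 1 ('push 19'): stack = [19], depth = 1
Step 2 ('neg'): stack = [-19], depth = 1
Step 3 ('sub'): needs 2 value(s) but depth is 1 — STACK UNDERFLOW

Answer: step 3: sub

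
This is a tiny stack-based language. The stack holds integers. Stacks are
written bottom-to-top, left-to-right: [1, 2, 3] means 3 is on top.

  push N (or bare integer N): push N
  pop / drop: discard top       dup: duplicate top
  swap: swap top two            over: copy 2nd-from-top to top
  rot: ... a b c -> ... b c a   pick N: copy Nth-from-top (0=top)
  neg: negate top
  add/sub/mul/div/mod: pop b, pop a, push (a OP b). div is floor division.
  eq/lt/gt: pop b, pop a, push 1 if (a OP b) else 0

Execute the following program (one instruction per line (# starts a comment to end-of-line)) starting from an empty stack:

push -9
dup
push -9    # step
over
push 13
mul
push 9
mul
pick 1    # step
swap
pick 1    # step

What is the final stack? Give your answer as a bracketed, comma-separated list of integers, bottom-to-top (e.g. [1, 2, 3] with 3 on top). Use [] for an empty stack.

Answer: [-9, -9, -9, -9, -1053, -9]

Derivation:
After 'push -9': [-9]
After 'dup': [-9, -9]
After 'push -9': [-9, -9, -9]
After 'over': [-9, -9, -9, -9]
After 'push 13': [-9, -9, -9, -9, 13]
After 'mul': [-9, -9, -9, -117]
After 'push 9': [-9, -9, -9, -117, 9]
After 'mul': [-9, -9, -9, -1053]
After 'pick 1': [-9, -9, -9, -1053, -9]
After 'swap': [-9, -9, -9, -9, -1053]
After 'pick 1': [-9, -9, -9, -9, -1053, -9]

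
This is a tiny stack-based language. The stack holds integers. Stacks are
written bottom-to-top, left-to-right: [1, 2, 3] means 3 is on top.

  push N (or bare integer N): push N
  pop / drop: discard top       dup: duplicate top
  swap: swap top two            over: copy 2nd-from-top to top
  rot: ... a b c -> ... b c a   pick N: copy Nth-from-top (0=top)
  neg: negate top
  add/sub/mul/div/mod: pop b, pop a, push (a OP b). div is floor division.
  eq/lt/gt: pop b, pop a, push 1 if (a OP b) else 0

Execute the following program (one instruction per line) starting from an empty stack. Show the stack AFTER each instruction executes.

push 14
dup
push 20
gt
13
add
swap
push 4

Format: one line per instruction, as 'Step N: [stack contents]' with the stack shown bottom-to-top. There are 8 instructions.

Step 1: [14]
Step 2: [14, 14]
Step 3: [14, 14, 20]
Step 4: [14, 0]
Step 5: [14, 0, 13]
Step 6: [14, 13]
Step 7: [13, 14]
Step 8: [13, 14, 4]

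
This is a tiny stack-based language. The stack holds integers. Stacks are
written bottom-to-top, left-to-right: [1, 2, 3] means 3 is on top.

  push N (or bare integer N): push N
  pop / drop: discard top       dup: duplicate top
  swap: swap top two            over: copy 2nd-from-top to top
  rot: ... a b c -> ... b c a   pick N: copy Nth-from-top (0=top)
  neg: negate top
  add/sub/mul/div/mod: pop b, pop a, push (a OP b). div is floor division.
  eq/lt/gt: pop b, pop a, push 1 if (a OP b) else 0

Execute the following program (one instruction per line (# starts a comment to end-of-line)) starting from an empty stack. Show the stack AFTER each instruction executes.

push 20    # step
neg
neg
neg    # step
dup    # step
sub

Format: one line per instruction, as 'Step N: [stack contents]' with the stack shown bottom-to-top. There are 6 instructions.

Step 1: [20]
Step 2: [-20]
Step 3: [20]
Step 4: [-20]
Step 5: [-20, -20]
Step 6: [0]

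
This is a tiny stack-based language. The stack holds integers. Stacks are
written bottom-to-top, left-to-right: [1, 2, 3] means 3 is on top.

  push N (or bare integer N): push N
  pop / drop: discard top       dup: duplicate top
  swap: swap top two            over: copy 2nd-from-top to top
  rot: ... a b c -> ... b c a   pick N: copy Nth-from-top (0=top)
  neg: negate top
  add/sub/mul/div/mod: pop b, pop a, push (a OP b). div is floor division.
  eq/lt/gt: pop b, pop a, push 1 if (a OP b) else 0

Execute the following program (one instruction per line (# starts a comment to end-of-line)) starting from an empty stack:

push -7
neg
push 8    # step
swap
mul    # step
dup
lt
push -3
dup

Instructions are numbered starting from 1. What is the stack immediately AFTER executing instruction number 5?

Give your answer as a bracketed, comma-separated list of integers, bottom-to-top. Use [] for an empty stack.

Step 1 ('push -7'): [-7]
Step 2 ('neg'): [7]
Step 3 ('push 8'): [7, 8]
Step 4 ('swap'): [8, 7]
Step 5 ('mul'): [56]

Answer: [56]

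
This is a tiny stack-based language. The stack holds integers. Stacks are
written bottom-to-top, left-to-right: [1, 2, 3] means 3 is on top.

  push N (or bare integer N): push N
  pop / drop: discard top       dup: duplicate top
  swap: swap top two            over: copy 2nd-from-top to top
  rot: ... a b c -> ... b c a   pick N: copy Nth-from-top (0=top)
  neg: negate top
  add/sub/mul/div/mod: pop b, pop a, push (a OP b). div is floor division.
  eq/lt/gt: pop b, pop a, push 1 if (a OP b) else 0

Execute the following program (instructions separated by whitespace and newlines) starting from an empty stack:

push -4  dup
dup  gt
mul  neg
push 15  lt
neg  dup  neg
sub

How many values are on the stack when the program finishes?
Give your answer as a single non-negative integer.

Answer: 1

Derivation:
After 'push -4': stack = [-4] (depth 1)
After 'dup': stack = [-4, -4] (depth 2)
After 'dup': stack = [-4, -4, -4] (depth 3)
After 'gt': stack = [-4, 0] (depth 2)
After 'mul': stack = [0] (depth 1)
After 'neg': stack = [0] (depth 1)
After 'push 15': stack = [0, 15] (depth 2)
After 'lt': stack = [1] (depth 1)
After 'neg': stack = [-1] (depth 1)
After 'dup': stack = [-1, -1] (depth 2)
After 'neg': stack = [-1, 1] (depth 2)
After 'sub': stack = [-2] (depth 1)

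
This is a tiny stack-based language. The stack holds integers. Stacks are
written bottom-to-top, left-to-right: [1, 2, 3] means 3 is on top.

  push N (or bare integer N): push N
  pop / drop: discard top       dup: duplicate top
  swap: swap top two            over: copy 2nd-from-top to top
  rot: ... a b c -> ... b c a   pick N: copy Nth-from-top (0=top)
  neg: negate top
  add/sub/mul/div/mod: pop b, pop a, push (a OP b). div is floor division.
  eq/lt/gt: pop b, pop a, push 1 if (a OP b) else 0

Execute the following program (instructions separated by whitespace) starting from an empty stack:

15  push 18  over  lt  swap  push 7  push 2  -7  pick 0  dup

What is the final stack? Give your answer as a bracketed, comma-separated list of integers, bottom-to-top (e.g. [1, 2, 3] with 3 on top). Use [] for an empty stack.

After 'push 15': [15]
After 'push 18': [15, 18]
After 'over': [15, 18, 15]
After 'lt': [15, 0]
After 'swap': [0, 15]
After 'push 7': [0, 15, 7]
After 'push 2': [0, 15, 7, 2]
After 'push -7': [0, 15, 7, 2, -7]
After 'pick 0': [0, 15, 7, 2, -7, -7]
After 'dup': [0, 15, 7, 2, -7, -7, -7]

Answer: [0, 15, 7, 2, -7, -7, -7]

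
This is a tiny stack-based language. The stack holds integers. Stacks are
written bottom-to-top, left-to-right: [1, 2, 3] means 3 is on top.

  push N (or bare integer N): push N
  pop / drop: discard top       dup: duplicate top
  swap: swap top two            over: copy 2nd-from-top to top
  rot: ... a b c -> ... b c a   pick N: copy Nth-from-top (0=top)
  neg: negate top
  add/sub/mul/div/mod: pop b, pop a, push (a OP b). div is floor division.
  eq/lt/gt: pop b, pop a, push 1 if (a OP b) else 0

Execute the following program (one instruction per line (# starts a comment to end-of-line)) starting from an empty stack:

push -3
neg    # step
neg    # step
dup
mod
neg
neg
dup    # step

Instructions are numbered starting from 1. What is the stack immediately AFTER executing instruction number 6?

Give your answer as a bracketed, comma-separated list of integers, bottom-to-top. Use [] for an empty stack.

Answer: [0]

Derivation:
Step 1 ('push -3'): [-3]
Step 2 ('neg'): [3]
Step 3 ('neg'): [-3]
Step 4 ('dup'): [-3, -3]
Step 5 ('mod'): [0]
Step 6 ('neg'): [0]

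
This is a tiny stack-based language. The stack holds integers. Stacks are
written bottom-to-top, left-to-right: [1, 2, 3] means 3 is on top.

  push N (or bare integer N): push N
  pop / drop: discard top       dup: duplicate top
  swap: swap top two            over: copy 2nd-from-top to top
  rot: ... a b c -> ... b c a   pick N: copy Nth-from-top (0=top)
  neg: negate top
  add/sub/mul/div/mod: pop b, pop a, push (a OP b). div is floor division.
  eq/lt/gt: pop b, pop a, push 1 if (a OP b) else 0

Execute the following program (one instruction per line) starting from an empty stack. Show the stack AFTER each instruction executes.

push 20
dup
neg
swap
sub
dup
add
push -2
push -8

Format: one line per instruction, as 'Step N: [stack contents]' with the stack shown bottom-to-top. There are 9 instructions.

Step 1: [20]
Step 2: [20, 20]
Step 3: [20, -20]
Step 4: [-20, 20]
Step 5: [-40]
Step 6: [-40, -40]
Step 7: [-80]
Step 8: [-80, -2]
Step 9: [-80, -2, -8]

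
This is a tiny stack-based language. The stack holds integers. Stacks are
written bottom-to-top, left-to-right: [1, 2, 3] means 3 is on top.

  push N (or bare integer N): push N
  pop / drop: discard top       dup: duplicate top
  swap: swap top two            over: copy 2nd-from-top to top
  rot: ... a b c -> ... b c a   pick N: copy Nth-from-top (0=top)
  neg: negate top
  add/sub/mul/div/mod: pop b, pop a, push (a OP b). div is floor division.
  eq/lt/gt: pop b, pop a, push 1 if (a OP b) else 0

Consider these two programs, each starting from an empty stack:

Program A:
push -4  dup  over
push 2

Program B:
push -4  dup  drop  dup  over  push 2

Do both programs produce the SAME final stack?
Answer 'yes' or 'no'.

Answer: yes

Derivation:
Program A trace:
  After 'push -4': [-4]
  After 'dup': [-4, -4]
  After 'over': [-4, -4, -4]
  After 'push 2': [-4, -4, -4, 2]
Program A final stack: [-4, -4, -4, 2]

Program B trace:
  After 'push -4': [-4]
  After 'dup': [-4, -4]
  After 'drop': [-4]
  After 'dup': [-4, -4]
  After 'over': [-4, -4, -4]
  After 'push 2': [-4, -4, -4, 2]
Program B final stack: [-4, -4, -4, 2]
Same: yes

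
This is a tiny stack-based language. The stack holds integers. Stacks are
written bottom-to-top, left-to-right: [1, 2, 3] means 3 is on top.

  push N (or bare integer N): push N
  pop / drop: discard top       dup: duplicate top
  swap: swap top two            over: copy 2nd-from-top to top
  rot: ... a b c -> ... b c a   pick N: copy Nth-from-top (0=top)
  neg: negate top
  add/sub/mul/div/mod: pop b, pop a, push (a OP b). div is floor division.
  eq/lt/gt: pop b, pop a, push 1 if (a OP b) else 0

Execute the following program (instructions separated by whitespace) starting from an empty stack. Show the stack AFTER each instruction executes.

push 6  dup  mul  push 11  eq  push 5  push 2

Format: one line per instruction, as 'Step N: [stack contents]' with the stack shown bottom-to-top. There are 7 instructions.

Step 1: [6]
Step 2: [6, 6]
Step 3: [36]
Step 4: [36, 11]
Step 5: [0]
Step 6: [0, 5]
Step 7: [0, 5, 2]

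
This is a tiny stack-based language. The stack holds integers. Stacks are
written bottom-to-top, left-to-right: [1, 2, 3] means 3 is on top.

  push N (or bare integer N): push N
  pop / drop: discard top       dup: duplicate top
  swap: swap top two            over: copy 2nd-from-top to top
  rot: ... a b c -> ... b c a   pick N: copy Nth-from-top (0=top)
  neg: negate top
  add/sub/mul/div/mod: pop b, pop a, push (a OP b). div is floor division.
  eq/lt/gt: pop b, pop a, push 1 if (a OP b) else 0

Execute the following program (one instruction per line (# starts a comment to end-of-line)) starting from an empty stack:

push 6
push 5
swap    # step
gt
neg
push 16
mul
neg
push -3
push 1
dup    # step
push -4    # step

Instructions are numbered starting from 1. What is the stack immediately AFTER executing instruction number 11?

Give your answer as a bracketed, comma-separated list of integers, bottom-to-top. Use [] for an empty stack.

Step 1 ('push 6'): [6]
Step 2 ('push 5'): [6, 5]
Step 3 ('swap'): [5, 6]
Step 4 ('gt'): [0]
Step 5 ('neg'): [0]
Step 6 ('push 16'): [0, 16]
Step 7 ('mul'): [0]
Step 8 ('neg'): [0]
Step 9 ('push -3'): [0, -3]
Step 10 ('push 1'): [0, -3, 1]
Step 11 ('dup'): [0, -3, 1, 1]

Answer: [0, -3, 1, 1]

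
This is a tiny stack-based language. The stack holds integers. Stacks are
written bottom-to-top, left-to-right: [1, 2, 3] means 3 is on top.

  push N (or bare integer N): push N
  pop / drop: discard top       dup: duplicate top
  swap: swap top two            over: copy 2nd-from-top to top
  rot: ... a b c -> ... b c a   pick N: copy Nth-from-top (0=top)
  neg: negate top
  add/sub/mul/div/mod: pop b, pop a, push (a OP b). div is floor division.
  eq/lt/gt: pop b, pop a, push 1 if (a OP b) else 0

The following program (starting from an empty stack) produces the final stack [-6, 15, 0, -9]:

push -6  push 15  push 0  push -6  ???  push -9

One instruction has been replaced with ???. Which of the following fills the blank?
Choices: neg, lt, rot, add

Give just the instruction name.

Answer: lt

Derivation:
Stack before ???: [-6, 15, 0, -6]
Stack after ???:  [-6, 15, 0]
Checking each choice:
  neg: produces [-6, 15, 0, 6, -9]
  lt: MATCH
  rot: produces [-6, 0, -6, 15, -9]
  add: produces [-6, 15, -6, -9]


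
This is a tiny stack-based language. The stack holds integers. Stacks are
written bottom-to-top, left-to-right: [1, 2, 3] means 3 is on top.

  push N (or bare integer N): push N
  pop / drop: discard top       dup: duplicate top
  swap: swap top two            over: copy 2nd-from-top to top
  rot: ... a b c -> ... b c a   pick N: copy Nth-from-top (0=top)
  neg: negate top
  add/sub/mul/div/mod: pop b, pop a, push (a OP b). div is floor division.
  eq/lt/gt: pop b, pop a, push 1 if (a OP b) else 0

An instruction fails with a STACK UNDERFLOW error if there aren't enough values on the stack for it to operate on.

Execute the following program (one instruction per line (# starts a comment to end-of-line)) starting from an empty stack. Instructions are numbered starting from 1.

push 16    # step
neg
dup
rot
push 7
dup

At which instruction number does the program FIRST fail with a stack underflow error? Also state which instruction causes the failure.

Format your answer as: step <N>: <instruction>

Answer: step 4: rot

Derivation:
Step 1 ('push 16'): stack = [16], depth = 1
Step 2 ('neg'): stack = [-16], depth = 1
Step 3 ('dup'): stack = [-16, -16], depth = 2
Step 4 ('rot'): needs 3 value(s) but depth is 2 — STACK UNDERFLOW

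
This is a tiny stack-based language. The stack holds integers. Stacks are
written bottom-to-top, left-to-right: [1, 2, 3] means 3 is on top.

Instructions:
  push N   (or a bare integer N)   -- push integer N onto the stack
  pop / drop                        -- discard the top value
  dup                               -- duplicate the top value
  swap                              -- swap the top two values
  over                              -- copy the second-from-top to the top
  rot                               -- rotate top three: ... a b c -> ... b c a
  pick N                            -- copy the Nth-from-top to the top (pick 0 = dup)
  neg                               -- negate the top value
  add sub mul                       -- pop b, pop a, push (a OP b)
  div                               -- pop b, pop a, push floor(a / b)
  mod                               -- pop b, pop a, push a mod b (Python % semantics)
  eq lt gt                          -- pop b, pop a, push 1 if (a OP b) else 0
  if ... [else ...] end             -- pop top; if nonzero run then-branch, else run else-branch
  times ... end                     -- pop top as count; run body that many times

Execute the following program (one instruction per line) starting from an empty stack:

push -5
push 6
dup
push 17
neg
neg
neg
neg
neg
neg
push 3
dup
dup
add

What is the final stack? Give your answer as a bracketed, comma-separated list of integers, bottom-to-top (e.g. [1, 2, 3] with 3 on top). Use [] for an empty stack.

After 'push -5': [-5]
After 'push 6': [-5, 6]
After 'dup': [-5, 6, 6]
After 'push 17': [-5, 6, 6, 17]
After 'neg': [-5, 6, 6, -17]
After 'neg': [-5, 6, 6, 17]
After 'neg': [-5, 6, 6, -17]
After 'neg': [-5, 6, 6, 17]
After 'neg': [-5, 6, 6, -17]
After 'neg': [-5, 6, 6, 17]
After 'push 3': [-5, 6, 6, 17, 3]
After 'dup': [-5, 6, 6, 17, 3, 3]
After 'dup': [-5, 6, 6, 17, 3, 3, 3]
After 'add': [-5, 6, 6, 17, 3, 6]

Answer: [-5, 6, 6, 17, 3, 6]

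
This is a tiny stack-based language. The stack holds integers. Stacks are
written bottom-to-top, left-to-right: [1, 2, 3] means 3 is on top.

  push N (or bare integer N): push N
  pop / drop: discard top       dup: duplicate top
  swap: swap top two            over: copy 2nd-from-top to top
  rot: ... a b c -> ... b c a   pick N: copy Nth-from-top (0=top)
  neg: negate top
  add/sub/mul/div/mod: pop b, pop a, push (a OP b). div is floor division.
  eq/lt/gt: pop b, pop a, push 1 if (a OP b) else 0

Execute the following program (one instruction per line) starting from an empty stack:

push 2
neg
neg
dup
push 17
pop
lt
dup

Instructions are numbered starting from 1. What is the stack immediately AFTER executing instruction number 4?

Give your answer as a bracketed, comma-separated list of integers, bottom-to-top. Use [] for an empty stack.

Step 1 ('push 2'): [2]
Step 2 ('neg'): [-2]
Step 3 ('neg'): [2]
Step 4 ('dup'): [2, 2]

Answer: [2, 2]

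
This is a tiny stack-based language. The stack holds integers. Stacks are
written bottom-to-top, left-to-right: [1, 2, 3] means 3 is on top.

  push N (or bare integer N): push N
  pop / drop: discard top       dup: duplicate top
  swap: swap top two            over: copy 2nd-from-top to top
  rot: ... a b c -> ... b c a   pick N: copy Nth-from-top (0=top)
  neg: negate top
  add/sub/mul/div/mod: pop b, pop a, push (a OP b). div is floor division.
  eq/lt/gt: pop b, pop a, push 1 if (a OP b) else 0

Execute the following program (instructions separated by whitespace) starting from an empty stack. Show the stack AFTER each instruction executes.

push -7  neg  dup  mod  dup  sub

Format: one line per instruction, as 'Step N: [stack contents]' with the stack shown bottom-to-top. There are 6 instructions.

Step 1: [-7]
Step 2: [7]
Step 3: [7, 7]
Step 4: [0]
Step 5: [0, 0]
Step 6: [0]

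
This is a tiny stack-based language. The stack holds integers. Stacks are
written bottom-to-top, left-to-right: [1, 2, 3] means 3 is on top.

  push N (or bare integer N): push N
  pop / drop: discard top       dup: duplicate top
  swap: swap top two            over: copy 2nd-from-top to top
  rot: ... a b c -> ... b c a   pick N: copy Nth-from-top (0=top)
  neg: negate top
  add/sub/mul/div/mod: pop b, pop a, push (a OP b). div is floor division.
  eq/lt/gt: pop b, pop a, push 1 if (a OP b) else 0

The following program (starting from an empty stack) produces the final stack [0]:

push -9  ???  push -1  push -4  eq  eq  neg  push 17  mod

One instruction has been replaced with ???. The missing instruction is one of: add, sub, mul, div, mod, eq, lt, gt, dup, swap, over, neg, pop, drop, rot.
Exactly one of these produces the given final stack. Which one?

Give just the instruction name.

Answer: neg

Derivation:
Stack before ???: [-9]
Stack after ???:  [9]
The instruction that transforms [-9] -> [9] is: neg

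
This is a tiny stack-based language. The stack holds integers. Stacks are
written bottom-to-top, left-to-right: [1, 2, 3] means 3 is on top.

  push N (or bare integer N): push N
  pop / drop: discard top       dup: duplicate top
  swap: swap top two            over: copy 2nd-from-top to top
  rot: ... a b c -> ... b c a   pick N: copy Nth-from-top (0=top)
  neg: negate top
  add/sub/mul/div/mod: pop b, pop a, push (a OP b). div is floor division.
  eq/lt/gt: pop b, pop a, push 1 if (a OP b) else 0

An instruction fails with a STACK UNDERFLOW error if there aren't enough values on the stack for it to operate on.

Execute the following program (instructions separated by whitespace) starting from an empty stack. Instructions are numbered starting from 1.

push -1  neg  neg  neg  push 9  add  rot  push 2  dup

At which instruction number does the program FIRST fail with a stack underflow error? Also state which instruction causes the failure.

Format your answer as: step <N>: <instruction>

Answer: step 7: rot

Derivation:
Step 1 ('push -1'): stack = [-1], depth = 1
Step 2 ('neg'): stack = [1], depth = 1
Step 3 ('neg'): stack = [-1], depth = 1
Step 4 ('neg'): stack = [1], depth = 1
Step 5 ('push 9'): stack = [1, 9], depth = 2
Step 6 ('add'): stack = [10], depth = 1
Step 7 ('rot'): needs 3 value(s) but depth is 1 — STACK UNDERFLOW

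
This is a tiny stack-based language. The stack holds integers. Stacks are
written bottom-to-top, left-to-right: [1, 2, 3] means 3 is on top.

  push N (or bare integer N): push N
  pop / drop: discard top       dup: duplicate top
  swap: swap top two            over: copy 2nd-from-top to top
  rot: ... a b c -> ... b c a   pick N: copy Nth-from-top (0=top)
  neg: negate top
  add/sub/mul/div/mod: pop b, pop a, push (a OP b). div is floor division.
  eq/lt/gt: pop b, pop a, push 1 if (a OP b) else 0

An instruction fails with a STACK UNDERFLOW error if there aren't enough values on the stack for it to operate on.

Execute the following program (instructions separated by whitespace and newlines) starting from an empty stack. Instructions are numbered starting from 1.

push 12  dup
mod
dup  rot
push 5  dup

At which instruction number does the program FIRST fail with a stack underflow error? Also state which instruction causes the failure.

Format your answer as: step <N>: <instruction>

Answer: step 5: rot

Derivation:
Step 1 ('push 12'): stack = [12], depth = 1
Step 2 ('dup'): stack = [12, 12], depth = 2
Step 3 ('mod'): stack = [0], depth = 1
Step 4 ('dup'): stack = [0, 0], depth = 2
Step 5 ('rot'): needs 3 value(s) but depth is 2 — STACK UNDERFLOW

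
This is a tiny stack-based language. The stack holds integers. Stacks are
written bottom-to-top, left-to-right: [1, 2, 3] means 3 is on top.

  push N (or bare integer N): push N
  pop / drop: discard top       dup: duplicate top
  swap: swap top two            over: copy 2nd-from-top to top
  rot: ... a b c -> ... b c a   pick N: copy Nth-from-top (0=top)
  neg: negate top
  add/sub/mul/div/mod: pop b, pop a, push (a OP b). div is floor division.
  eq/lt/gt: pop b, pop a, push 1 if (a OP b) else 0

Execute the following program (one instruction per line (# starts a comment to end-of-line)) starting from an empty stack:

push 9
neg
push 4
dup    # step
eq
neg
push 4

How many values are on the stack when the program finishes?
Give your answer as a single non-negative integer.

Answer: 3

Derivation:
After 'push 9': stack = [9] (depth 1)
After 'neg': stack = [-9] (depth 1)
After 'push 4': stack = [-9, 4] (depth 2)
After 'dup': stack = [-9, 4, 4] (depth 3)
After 'eq': stack = [-9, 1] (depth 2)
After 'neg': stack = [-9, -1] (depth 2)
After 'push 4': stack = [-9, -1, 4] (depth 3)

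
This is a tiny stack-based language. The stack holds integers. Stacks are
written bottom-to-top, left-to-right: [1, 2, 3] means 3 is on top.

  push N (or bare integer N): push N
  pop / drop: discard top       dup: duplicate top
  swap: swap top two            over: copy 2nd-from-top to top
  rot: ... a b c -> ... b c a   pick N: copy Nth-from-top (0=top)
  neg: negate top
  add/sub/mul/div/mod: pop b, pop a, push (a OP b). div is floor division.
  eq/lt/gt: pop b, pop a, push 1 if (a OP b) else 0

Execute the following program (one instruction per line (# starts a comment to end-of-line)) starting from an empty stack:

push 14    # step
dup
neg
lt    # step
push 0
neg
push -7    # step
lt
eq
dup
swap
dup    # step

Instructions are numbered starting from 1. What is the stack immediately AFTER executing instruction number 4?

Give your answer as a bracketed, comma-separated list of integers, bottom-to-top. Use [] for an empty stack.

Answer: [0]

Derivation:
Step 1 ('push 14'): [14]
Step 2 ('dup'): [14, 14]
Step 3 ('neg'): [14, -14]
Step 4 ('lt'): [0]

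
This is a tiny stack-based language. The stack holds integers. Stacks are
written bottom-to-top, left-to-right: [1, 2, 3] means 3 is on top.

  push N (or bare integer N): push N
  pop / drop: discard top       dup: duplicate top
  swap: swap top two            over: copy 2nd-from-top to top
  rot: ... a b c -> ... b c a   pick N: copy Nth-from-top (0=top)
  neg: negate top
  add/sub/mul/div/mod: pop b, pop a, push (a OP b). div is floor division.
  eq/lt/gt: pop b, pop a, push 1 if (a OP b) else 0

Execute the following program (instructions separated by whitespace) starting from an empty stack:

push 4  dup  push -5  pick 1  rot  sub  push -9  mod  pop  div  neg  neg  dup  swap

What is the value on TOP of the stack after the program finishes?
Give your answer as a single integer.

After 'push 4': [4]
After 'dup': [4, 4]
After 'push -5': [4, 4, -5]
After 'pick 1': [4, 4, -5, 4]
After 'rot': [4, -5, 4, 4]
After 'sub': [4, -5, 0]
After 'push -9': [4, -5, 0, -9]
After 'mod': [4, -5, 0]
After 'pop': [4, -5]
After 'div': [-1]
After 'neg': [1]
After 'neg': [-1]
After 'dup': [-1, -1]
After 'swap': [-1, -1]

Answer: -1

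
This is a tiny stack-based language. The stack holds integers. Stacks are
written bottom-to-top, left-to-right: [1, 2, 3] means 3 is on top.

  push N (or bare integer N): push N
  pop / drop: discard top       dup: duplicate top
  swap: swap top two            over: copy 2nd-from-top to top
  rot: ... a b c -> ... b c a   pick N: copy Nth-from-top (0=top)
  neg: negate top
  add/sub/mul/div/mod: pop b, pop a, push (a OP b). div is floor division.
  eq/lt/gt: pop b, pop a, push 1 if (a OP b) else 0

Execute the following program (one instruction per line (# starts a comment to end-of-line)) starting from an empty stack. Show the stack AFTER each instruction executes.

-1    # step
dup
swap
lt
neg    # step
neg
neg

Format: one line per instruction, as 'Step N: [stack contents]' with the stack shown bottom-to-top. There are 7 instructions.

Step 1: [-1]
Step 2: [-1, -1]
Step 3: [-1, -1]
Step 4: [0]
Step 5: [0]
Step 6: [0]
Step 7: [0]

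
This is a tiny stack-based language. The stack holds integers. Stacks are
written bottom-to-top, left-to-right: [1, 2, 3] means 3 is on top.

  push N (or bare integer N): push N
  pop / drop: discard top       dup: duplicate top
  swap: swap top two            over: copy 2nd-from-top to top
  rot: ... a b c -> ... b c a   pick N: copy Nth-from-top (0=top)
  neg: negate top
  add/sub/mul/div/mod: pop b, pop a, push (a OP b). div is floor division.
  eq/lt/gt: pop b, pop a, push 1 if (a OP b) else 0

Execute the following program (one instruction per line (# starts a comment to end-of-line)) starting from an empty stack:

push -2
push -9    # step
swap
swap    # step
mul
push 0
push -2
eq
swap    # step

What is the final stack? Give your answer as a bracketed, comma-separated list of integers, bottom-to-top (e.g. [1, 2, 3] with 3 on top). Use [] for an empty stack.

After 'push -2': [-2]
After 'push -9': [-2, -9]
After 'swap': [-9, -2]
After 'swap': [-2, -9]
After 'mul': [18]
After 'push 0': [18, 0]
After 'push -2': [18, 0, -2]
After 'eq': [18, 0]
After 'swap': [0, 18]

Answer: [0, 18]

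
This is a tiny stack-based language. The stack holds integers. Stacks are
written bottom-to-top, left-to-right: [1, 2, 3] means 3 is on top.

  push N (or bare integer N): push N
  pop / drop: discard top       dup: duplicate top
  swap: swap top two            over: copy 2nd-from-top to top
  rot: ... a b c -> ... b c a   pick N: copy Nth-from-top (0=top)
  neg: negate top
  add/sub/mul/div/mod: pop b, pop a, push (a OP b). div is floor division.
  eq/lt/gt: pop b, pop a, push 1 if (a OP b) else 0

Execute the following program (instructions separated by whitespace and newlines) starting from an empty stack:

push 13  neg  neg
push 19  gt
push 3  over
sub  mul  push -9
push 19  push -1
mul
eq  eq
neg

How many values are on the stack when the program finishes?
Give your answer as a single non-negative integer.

Answer: 1

Derivation:
After 'push 13': stack = [13] (depth 1)
After 'neg': stack = [-13] (depth 1)
After 'neg': stack = [13] (depth 1)
After 'push 19': stack = [13, 19] (depth 2)
After 'gt': stack = [0] (depth 1)
After 'push 3': stack = [0, 3] (depth 2)
After 'over': stack = [0, 3, 0] (depth 3)
After 'sub': stack = [0, 3] (depth 2)
After 'mul': stack = [0] (depth 1)
After 'push -9': stack = [0, -9] (depth 2)
After 'push 19': stack = [0, -9, 19] (depth 3)
After 'push -1': stack = [0, -9, 19, -1] (depth 4)
After 'mul': stack = [0, -9, -19] (depth 3)
After 'eq': stack = [0, 0] (depth 2)
After 'eq': stack = [1] (depth 1)
After 'neg': stack = [-1] (depth 1)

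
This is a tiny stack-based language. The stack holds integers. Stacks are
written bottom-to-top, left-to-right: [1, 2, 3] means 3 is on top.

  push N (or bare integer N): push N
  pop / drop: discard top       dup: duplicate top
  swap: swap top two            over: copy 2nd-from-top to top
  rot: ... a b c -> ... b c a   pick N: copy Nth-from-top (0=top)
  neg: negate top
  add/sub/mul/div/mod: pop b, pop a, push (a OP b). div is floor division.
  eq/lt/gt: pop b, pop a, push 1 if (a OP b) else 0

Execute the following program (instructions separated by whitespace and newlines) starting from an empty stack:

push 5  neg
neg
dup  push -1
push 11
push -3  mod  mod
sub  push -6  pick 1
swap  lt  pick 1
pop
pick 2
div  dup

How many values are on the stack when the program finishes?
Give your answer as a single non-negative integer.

After 'push 5': stack = [5] (depth 1)
After 'neg': stack = [-5] (depth 1)
After 'neg': stack = [5] (depth 1)
After 'dup': stack = [5, 5] (depth 2)
After 'push -1': stack = [5, 5, -1] (depth 3)
After 'push 11': stack = [5, 5, -1, 11] (depth 4)
After 'push -3': stack = [5, 5, -1, 11, -3] (depth 5)
After 'mod': stack = [5, 5, -1, -1] (depth 4)
After 'mod': stack = [5, 5, 0] (depth 3)
After 'sub': stack = [5, 5] (depth 2)
After 'push -6': stack = [5, 5, -6] (depth 3)
After 'pick 1': stack = [5, 5, -6, 5] (depth 4)
After 'swap': stack = [5, 5, 5, -6] (depth 4)
After 'lt': stack = [5, 5, 0] (depth 3)
After 'pick 1': stack = [5, 5, 0, 5] (depth 4)
After 'pop': stack = [5, 5, 0] (depth 3)
After 'pick 2': stack = [5, 5, 0, 5] (depth 4)
After 'div': stack = [5, 5, 0] (depth 3)
After 'dup': stack = [5, 5, 0, 0] (depth 4)

Answer: 4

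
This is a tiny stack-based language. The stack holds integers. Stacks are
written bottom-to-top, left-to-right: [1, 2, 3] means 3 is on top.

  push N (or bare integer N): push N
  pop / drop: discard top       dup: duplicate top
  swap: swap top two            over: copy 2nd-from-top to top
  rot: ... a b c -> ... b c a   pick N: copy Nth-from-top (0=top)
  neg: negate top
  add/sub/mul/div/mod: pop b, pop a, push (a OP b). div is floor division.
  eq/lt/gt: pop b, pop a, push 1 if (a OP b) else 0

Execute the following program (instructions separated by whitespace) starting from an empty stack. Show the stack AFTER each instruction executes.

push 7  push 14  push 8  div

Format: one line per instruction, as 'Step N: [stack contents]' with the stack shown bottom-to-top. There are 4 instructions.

Step 1: [7]
Step 2: [7, 14]
Step 3: [7, 14, 8]
Step 4: [7, 1]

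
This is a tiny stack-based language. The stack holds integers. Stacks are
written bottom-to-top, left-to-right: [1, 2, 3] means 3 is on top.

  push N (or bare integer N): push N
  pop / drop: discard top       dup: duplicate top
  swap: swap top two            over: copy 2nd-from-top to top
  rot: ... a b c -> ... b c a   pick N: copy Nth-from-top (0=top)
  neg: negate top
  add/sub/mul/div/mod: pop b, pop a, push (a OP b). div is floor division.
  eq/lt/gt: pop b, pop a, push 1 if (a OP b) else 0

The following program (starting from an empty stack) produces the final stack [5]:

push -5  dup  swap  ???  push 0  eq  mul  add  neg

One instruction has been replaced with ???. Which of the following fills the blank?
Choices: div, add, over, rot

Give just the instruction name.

Stack before ???: [-5, -5]
Stack after ???:  [-5, -5, -5]
Checking each choice:
  div: stack underflow (need 2, have 1)
  add: stack underflow (need 2, have 1)
  over: MATCH
  rot: stack underflow (need 3, have 2)


Answer: over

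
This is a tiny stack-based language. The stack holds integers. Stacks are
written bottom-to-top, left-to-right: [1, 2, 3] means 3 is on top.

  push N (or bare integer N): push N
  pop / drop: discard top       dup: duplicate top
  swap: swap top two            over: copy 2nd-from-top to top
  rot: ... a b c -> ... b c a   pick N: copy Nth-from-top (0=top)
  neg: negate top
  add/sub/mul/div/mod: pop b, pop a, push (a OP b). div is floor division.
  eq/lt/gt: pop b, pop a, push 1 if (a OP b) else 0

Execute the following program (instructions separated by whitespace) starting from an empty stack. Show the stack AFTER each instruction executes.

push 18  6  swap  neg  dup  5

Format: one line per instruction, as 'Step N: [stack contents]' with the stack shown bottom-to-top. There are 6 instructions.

Step 1: [18]
Step 2: [18, 6]
Step 3: [6, 18]
Step 4: [6, -18]
Step 5: [6, -18, -18]
Step 6: [6, -18, -18, 5]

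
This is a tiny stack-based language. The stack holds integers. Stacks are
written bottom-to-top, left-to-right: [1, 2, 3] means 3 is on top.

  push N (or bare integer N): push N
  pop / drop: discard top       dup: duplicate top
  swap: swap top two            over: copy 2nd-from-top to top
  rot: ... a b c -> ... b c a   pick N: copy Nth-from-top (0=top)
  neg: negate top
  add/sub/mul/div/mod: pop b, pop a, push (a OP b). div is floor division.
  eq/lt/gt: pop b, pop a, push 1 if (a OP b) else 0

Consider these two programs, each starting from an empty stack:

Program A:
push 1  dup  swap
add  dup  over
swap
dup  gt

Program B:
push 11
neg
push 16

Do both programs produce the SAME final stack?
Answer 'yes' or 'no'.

Answer: no

Derivation:
Program A trace:
  After 'push 1': [1]
  After 'dup': [1, 1]
  After 'swap': [1, 1]
  After 'add': [2]
  After 'dup': [2, 2]
  After 'over': [2, 2, 2]
  After 'swap': [2, 2, 2]
  After 'dup': [2, 2, 2, 2]
  After 'gt': [2, 2, 0]
Program A final stack: [2, 2, 0]

Program B trace:
  After 'push 11': [11]
  After 'neg': [-11]
  After 'push 16': [-11, 16]
Program B final stack: [-11, 16]
Same: no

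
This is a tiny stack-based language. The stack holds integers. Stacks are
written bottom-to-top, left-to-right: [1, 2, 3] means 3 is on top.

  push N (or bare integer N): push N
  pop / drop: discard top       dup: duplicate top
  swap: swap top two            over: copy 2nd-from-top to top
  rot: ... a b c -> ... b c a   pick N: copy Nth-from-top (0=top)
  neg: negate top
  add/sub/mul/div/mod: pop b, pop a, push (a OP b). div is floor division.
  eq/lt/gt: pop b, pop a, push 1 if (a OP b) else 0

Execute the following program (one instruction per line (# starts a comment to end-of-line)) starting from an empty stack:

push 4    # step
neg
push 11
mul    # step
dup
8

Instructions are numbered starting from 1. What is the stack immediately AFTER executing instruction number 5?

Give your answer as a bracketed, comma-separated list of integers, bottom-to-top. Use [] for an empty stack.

Answer: [-44, -44]

Derivation:
Step 1 ('push 4'): [4]
Step 2 ('neg'): [-4]
Step 3 ('push 11'): [-4, 11]
Step 4 ('mul'): [-44]
Step 5 ('dup'): [-44, -44]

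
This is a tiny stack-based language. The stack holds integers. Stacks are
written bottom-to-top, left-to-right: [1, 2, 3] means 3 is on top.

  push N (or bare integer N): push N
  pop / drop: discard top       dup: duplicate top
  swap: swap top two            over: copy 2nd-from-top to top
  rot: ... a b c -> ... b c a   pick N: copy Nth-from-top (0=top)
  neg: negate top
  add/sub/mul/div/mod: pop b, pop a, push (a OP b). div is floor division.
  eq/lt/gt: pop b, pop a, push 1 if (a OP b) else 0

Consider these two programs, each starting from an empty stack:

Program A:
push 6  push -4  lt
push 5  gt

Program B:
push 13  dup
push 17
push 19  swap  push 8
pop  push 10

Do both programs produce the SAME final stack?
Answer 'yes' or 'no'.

Program A trace:
  After 'push 6': [6]
  After 'push -4': [6, -4]
  After 'lt': [0]
  After 'push 5': [0, 5]
  After 'gt': [0]
Program A final stack: [0]

Program B trace:
  After 'push 13': [13]
  After 'dup': [13, 13]
  After 'push 17': [13, 13, 17]
  After 'push 19': [13, 13, 17, 19]
  After 'swap': [13, 13, 19, 17]
  After 'push 8': [13, 13, 19, 17, 8]
  After 'pop': [13, 13, 19, 17]
  After 'push 10': [13, 13, 19, 17, 10]
Program B final stack: [13, 13, 19, 17, 10]
Same: no

Answer: no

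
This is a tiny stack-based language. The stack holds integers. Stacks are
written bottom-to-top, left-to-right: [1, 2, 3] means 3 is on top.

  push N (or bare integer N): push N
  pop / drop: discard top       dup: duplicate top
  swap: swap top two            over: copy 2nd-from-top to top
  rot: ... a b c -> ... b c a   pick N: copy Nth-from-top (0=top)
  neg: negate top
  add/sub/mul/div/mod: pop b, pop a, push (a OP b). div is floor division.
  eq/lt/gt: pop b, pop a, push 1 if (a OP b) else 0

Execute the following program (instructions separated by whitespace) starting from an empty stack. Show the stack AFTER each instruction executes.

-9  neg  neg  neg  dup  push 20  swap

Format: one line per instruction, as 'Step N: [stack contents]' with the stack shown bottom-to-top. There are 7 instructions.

Step 1: [-9]
Step 2: [9]
Step 3: [-9]
Step 4: [9]
Step 5: [9, 9]
Step 6: [9, 9, 20]
Step 7: [9, 20, 9]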